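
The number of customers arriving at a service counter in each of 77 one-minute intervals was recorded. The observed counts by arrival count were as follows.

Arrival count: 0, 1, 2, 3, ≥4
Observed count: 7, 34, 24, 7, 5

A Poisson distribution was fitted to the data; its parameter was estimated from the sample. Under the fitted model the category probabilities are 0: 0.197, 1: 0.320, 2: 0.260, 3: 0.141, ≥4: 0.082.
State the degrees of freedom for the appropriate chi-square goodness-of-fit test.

There are k = 5 categories and 1 parameter estimated from the data, so df = 5 − 1 − 1 = 3.

3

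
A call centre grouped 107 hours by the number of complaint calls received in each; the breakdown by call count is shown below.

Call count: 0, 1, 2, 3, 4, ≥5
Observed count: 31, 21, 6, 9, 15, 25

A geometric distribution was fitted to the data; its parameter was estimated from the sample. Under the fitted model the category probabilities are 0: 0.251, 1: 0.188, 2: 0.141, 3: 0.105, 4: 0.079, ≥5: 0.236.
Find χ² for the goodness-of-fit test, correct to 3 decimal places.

11.669

Expected counts E_i = n·p_i: 107×0.251 = 26.857, 107×0.188 = 20.116, 107×0.141 = 15.087, 107×0.105 = 11.235, 107×0.079 = 8.453, 107×0.236 = 25.252.
cat         O        E   (O−E)²/E
0          31   26.857     0.6391
1          21   20.116     0.0388
2           6   15.087     5.4732
3           9   11.235     0.4446
4          15    8.453     5.0708
≥5         25   25.252     0.0025
Sum = 11.669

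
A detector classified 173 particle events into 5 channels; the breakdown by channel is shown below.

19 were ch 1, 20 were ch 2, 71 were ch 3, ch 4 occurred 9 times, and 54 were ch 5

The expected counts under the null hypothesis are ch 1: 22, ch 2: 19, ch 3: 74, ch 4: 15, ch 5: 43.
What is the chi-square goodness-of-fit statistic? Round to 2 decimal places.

5.80

cat         O        E   (O−E)²/E
ch 1       19       22      0.409
ch 2       20       19      0.053
ch 3       71       74      0.122
ch 4        9       15      2.400
ch 5       54       43      2.814
Sum = 5.80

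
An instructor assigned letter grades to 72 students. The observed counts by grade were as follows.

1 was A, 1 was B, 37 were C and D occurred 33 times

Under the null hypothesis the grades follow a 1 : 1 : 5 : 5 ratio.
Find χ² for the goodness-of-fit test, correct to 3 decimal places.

Ratio total = 12. Expected counts: 72×1/12 = 6, 72×1/12 = 6, 72×5/12 = 30, 72×5/12 = 30.
cat         O        E   (O−E)²/E
A           1        6     4.1667
B           1        6     4.1667
C          37       30     1.6333
D          33       30     0.3000
Sum = 10.267

10.267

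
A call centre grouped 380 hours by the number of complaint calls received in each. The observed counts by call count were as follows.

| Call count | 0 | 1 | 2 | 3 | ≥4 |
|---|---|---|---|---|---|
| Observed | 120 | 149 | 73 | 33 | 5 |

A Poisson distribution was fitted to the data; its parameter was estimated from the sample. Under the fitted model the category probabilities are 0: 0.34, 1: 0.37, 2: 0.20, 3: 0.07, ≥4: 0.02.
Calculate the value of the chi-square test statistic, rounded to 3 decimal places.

Expected counts E_i = n·p_i: 380×0.34 = 129.2, 380×0.37 = 140.6, 380×0.20 = 76, 380×0.07 = 26.6, 380×0.02 = 7.6.
χ² = (120−129.2)²/129.2 + (149−140.6)²/140.6 + (73−76)²/76 + (33−26.6)²/26.6 + (5−7.6)²/7.6
   = 0.6551 + 0.5018 + 0.1184 + 1.5398 + 0.8895
Sum = 3.705

3.705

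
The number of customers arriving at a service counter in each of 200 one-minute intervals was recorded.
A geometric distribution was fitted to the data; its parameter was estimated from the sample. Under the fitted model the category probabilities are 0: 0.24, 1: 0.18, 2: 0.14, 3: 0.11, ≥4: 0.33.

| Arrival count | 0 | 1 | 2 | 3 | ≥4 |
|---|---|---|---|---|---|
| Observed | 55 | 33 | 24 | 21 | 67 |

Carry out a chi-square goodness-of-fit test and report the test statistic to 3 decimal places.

1.903

Expected counts E_i = n·p_i: 200×0.24 = 48, 200×0.18 = 36, 200×0.14 = 28, 200×0.11 = 22, 200×0.33 = 66.
cat         O        E   (O−E)²/E
0          55       48     1.0208
1          33       36     0.2500
2          24       28     0.5714
3          21       22     0.0455
≥4         67       66     0.0152
Sum = 1.903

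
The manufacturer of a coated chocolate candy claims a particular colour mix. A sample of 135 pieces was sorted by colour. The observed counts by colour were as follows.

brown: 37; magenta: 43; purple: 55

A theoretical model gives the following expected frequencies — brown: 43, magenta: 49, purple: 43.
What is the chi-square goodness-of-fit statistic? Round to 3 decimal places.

4.921

brown: (37 − 43)²/43 = 36/43 = 0.8372
magenta: (43 − 49)²/49 = 36/49 = 0.7347
purple: (55 − 43)²/43 = 144/43 = 3.3488
Sum = 4.921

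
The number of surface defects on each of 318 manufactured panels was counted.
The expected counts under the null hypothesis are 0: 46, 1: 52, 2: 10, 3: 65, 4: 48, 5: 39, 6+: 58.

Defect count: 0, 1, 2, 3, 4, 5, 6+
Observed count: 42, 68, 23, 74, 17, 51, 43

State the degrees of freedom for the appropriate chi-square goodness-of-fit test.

There are k = 7 categories and no parameters were estimated from the data, so df = 7 − 1 = 6.

6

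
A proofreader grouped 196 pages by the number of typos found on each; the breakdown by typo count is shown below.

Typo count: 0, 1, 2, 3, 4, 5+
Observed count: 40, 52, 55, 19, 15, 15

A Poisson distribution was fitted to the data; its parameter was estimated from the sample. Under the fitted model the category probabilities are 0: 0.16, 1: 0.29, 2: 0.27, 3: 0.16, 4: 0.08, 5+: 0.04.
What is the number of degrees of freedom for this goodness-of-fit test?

4

There are k = 6 categories and 1 parameter estimated from the data, so df = 6 − 1 − 1 = 4.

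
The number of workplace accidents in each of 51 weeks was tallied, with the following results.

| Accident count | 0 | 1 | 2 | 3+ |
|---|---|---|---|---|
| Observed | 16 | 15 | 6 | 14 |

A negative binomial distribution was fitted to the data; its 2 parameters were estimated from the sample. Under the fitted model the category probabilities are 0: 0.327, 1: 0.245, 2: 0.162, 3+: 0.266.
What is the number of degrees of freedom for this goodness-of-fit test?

1

There are k = 4 categories and 2 parameters estimated from the data, so df = 4 − 1 − 2 = 1.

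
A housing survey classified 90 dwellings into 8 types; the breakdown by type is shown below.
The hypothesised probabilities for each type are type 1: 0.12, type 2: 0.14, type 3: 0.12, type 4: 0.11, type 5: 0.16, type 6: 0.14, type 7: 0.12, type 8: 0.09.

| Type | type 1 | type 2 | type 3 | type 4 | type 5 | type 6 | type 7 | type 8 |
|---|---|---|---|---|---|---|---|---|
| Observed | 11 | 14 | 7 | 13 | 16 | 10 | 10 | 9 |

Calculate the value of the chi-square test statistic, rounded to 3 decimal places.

Expected counts E_i = n·p_i: 90×0.12 = 10.8, 90×0.14 = 12.6, 90×0.12 = 10.8, 90×0.11 = 9.9, 90×0.16 = 14.4, 90×0.14 = 12.6, 90×0.12 = 10.8, 90×0.09 = 8.1.
χ² = (11−10.8)²/10.8 + (14−12.6)²/12.6 + (7−10.8)²/10.8 + (13−9.9)²/9.9 + (16−14.4)²/14.4 + (10−12.6)²/12.6 + (10−10.8)²/10.8 + (9−8.1)²/8.1
   = 0.0037 + 0.1556 + 1.3370 + 0.9707 + 0.1778 + 0.5365 + 0.0593 + 0.1000
Sum = 3.341

3.341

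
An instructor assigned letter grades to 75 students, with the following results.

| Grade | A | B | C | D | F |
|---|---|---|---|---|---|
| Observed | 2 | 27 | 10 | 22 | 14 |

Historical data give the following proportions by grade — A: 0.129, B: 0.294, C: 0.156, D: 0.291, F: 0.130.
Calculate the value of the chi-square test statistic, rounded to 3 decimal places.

Expected counts E_i = n·p_i: 75×0.129 = 9.675, 75×0.294 = 22.05, 75×0.156 = 11.7, 75×0.291 = 21.825, 75×0.130 = 9.75.
A: (2 − 9.675)²/9.675 = 58.905625/9.675 = 6.0884
B: (27 − 22.05)²/22.05 = 24.5025/22.05 = 1.1112
C: (10 − 11.7)²/11.7 = 2.89/11.7 = 0.2470
D: (22 − 21.825)²/21.825 = 0.030625/21.825 = 0.0014
F: (14 − 9.75)²/9.75 = 18.0625/9.75 = 1.8526
Sum = 9.301

9.301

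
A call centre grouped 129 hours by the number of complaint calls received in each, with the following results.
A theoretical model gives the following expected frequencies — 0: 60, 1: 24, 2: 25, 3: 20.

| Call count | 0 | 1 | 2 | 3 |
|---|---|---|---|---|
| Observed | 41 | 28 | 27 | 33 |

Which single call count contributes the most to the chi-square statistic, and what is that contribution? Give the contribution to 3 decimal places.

3, 8.450

cat         O        E   (O−E)²/E
0          41       60     6.0167
1          28       24     0.6667
2          27       25     0.1600
3          33       20     8.4500
The largest term is for 3: 8.450.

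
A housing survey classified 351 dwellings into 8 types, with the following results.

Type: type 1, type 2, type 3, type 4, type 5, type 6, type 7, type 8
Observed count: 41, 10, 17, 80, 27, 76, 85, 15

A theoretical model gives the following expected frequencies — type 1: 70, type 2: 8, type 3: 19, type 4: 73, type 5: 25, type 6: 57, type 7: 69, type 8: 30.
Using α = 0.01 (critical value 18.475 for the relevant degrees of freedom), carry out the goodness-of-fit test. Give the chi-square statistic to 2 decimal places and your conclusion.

χ² = (41−70)²/70 + (10−8)²/8 + (17−19)²/19 + (80−73)²/73 + (27−25)²/25 + (76−57)²/57 + (85−69)²/69 + (15−30)²/30
   = 12.014 + 0.500 + 0.211 + 0.671 + 0.160 + 6.333 + 3.710 + 7.500
Sum = 31.10
df = 7. Since 31.10 > 18.475, we reject H₀.

31.10; reject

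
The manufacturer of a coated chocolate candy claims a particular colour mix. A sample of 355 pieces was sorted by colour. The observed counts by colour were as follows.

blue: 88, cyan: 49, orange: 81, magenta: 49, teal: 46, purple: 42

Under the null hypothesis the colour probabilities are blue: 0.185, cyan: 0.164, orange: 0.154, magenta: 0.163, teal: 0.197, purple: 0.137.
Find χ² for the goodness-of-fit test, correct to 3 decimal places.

32.185

Expected counts E_i = n·p_i: 355×0.185 = 65.675, 355×0.164 = 58.22, 355×0.154 = 54.67, 355×0.163 = 57.865, 355×0.197 = 69.935, 355×0.137 = 48.635.
cat          O        E   (O−E)²/E
blue        88   65.675     7.5890
cyan        49    58.22     1.4601
orange      81    54.67    12.6810
magenta     49   57.865     1.3581
teal        46   69.935     8.1917
purple      42   48.635     0.9052
Sum = 32.185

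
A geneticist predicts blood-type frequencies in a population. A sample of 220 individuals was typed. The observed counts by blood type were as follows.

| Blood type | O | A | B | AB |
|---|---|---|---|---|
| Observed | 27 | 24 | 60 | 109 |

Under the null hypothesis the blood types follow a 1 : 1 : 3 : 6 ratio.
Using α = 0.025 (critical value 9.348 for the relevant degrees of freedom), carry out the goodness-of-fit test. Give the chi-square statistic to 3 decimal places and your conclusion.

4.258; do not reject

Ratio total = 11. Expected counts: 220×1/11 = 20, 220×1/11 = 20, 220×3/11 = 60, 220×6/11 = 120.
O: (27 − 20)²/20 = 49/20 = 2.4500
A: (24 − 20)²/20 = 16/20 = 0.8000
B: (60 − 60)²/60 = 0/60 = 0.0000
AB: (109 − 120)²/120 = 121/120 = 1.0083
Sum = 4.258
df = 3. Since 4.258 < 9.348, we do not reject H₀.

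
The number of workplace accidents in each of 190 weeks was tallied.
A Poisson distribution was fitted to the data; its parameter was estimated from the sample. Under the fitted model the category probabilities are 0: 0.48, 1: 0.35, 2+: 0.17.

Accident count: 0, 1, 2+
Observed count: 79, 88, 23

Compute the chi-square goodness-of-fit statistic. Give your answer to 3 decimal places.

Expected counts E_i = n·p_i: 190×0.48 = 91.2, 190×0.35 = 66.5, 190×0.17 = 32.3.
χ² = (79−91.2)²/91.2 + (88−66.5)²/66.5 + (23−32.3)²/32.3
   = 1.6320 + 6.9511 + 2.6777
Sum = 11.261

11.261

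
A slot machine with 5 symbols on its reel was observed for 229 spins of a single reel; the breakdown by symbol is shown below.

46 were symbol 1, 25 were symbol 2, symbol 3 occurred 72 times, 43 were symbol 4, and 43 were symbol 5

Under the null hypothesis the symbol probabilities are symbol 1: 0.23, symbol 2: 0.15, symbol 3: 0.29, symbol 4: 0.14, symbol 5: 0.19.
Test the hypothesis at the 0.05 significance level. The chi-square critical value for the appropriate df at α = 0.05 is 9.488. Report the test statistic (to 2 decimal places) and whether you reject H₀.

7.60; do not reject

Expected counts E_i = n·p_i: 229×0.23 = 52.67, 229×0.15 = 34.35, 229×0.29 = 66.41, 229×0.14 = 32.06, 229×0.19 = 43.51.
symbol 1: (46 − 52.67)²/52.67 = 44.4889/52.67 = 0.845
symbol 2: (25 − 34.35)²/34.35 = 87.4225/34.35 = 2.545
symbol 3: (72 − 66.41)²/66.41 = 31.2481/66.41 = 0.471
symbol 4: (43 − 32.06)²/32.06 = 119.6836/32.06 = 3.733
symbol 5: (43 − 43.51)²/43.51 = 0.2601/43.51 = 0.006
Sum = 7.60
df = 4. Since 7.60 < 9.488, we do not reject H₀.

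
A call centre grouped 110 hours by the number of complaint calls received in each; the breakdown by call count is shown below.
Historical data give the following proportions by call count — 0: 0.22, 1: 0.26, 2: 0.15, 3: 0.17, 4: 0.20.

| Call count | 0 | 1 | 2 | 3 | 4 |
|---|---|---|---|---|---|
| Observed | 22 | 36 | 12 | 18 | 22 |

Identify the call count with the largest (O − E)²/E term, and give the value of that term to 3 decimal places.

Expected counts E_i = n·p_i: 110×0.22 = 24.2, 110×0.26 = 28.6, 110×0.15 = 16.5, 110×0.17 = 18.7, 110×0.20 = 22.
0: (22 − 24.2)²/24.2 = 4.84/24.2 = 0.2000
1: (36 − 28.6)²/28.6 = 54.76/28.6 = 1.9147
2: (12 − 16.5)²/16.5 = 20.25/16.5 = 1.2273
3: (18 − 18.7)²/18.7 = 0.49/18.7 = 0.0262
4: (22 − 22)²/22 = 0/22 = 0.0000
The largest term is for 1: 1.915.

1, 1.915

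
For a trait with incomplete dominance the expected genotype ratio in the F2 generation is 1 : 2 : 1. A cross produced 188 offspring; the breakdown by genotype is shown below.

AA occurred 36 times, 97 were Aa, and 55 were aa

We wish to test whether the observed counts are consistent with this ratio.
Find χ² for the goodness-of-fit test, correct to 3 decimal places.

Ratio total = 4. Expected counts: 188×1/4 = 47, 188×2/4 = 94, 188×1/4 = 47.
AA: (36 − 47)²/47 = 121/47 = 2.5745
Aa: (97 − 94)²/94 = 9/94 = 0.0957
aa: (55 − 47)²/47 = 64/47 = 1.3617
Sum = 4.032

4.032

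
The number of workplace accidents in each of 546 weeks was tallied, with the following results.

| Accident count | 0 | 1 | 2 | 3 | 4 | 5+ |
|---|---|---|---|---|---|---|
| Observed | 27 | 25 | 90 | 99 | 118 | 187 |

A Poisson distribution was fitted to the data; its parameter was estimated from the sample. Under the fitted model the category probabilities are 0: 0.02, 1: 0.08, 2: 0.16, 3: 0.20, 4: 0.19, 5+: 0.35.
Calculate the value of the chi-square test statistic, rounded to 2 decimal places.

Expected counts E_i = n·p_i: 546×0.02 = 10.92, 546×0.08 = 43.68, 546×0.16 = 87.36, 546×0.20 = 109.2, 546×0.19 = 103.74, 546×0.35 = 191.1.
χ² = (27−10.92)²/10.92 + (25−43.68)²/43.68 + (90−87.36)²/87.36 + (99−109.2)²/109.2 + (118−103.74)²/103.74 + (187−191.1)²/191.1
   = 23.678 + 7.989 + 0.080 + 0.953 + 1.960 + 0.088
Sum = 34.75

34.75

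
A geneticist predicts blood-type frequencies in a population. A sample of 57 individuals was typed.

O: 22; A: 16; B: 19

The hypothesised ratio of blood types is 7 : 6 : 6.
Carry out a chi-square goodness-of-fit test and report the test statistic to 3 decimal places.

Ratio total = 19. Expected counts: 57×7/19 = 21, 57×6/19 = 18, 57×6/19 = 18.
cat         O        E   (O−E)²/E
O          22       21     0.0476
A          16       18     0.2222
B          19       18     0.0556
Sum = 0.325

0.325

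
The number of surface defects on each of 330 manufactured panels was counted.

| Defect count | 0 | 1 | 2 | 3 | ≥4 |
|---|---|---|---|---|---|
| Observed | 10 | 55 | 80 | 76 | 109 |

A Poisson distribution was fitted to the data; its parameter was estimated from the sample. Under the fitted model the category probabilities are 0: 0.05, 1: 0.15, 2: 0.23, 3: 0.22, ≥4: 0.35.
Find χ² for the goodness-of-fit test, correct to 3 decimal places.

Expected counts E_i = n·p_i: 330×0.05 = 16.5, 330×0.15 = 49.5, 330×0.23 = 75.9, 330×0.22 = 72.6, 330×0.35 = 115.5.
cat         O        E   (O−E)²/E
0          10     16.5     2.5606
1          55     49.5     0.6111
2          80     75.9     0.2215
3          76     72.6     0.1592
≥4        109    115.5     0.3658
Sum = 3.918

3.918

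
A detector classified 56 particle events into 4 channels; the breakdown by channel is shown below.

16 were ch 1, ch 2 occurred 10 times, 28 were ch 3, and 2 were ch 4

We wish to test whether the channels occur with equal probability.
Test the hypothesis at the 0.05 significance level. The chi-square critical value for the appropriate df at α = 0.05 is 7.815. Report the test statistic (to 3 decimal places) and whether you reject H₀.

25.714; reject

Under H₀ each category has probability 1/4, so each expected count is 56/4 = 14.
ch 1: (16 − 14)²/14 = 4/14 = 0.2857
ch 2: (10 − 14)²/14 = 16/14 = 1.1429
ch 3: (28 − 14)²/14 = 196/14 = 14.0000
ch 4: (2 − 14)²/14 = 144/14 = 10.2857
Sum = 25.714
df = 3. Since 25.714 > 7.815, we reject H₀.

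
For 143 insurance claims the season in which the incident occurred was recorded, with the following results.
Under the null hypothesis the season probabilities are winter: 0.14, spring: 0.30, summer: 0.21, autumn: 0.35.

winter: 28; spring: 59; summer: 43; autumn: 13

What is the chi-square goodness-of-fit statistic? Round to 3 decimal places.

Expected counts E_i = n·p_i: 143×0.14 = 20.02, 143×0.30 = 42.9, 143×0.21 = 30.03, 143×0.35 = 50.05.
winter: (28 − 20.02)²/20.02 = 63.6804/20.02 = 3.1808
spring: (59 − 42.9)²/42.9 = 259.21/42.9 = 6.0422
summer: (43 − 30.03)²/30.03 = 168.2209/30.03 = 5.6018
autumn: (13 − 50.05)²/50.05 = 1372.7025/50.05 = 27.4266
Sum = 42.251

42.251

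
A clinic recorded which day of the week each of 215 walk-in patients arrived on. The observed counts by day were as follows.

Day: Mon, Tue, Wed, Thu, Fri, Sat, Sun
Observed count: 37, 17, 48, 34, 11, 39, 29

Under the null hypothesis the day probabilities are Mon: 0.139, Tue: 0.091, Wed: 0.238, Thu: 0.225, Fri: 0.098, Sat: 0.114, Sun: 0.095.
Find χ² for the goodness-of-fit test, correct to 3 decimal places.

Expected counts E_i = n·p_i: 215×0.139 = 29.885, 215×0.091 = 19.565, 215×0.238 = 51.17, 215×0.225 = 48.375, 215×0.098 = 21.07, 215×0.114 = 24.51, 215×0.095 = 20.425.
χ² = (37−29.885)²/29.885 + (17−19.565)²/19.565 + (48−51.17)²/51.17 + (34−48.375)²/48.375 + (11−21.07)²/21.07 + (39−24.51)²/24.51 + (29−20.425)²/20.425
   = 1.6939 + 0.3363 + 0.1964 + 4.2716 + 4.8128 + 8.5663 + 3.6000
Sum = 23.477

23.477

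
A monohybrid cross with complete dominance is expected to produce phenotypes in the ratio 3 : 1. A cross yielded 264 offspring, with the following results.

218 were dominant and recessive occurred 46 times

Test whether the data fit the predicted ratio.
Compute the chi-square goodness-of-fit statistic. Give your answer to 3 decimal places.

8.081

Ratio total = 4. Expected counts: 264×3/4 = 198, 264×1/4 = 66.
dominant: (218 − 198)²/198 = 400/198 = 2.0202
recessive: (46 − 66)²/66 = 400/66 = 6.0606
Sum = 8.081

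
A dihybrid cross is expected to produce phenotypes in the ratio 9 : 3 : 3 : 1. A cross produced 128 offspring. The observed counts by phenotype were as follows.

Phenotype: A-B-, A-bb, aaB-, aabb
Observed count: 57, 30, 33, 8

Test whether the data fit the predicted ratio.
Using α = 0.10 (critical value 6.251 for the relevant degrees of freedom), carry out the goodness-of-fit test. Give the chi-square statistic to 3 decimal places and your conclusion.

Ratio total = 16. Expected counts: 128×9/16 = 72, 128×3/16 = 24, 128×3/16 = 24, 128×1/16 = 8.
A-B-: (57 − 72)²/72 = 225/72 = 3.1250
A-bb: (30 − 24)²/24 = 36/24 = 1.5000
aaB-: (33 − 24)²/24 = 81/24 = 3.3750
aabb: (8 − 8)²/8 = 0/8 = 0.0000
Sum = 8.000
df = 3. Since 8.000 > 6.251, we reject H₀.

8.000; reject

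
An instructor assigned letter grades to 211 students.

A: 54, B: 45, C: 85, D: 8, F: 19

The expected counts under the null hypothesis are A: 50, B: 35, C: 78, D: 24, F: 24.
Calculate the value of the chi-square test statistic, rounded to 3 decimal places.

15.514

χ² = (54−50)²/50 + (45−35)²/35 + (85−78)²/78 + (8−24)²/24 + (19−24)²/24
   = 0.3200 + 2.8571 + 0.6282 + 10.6667 + 1.0417
Sum = 15.514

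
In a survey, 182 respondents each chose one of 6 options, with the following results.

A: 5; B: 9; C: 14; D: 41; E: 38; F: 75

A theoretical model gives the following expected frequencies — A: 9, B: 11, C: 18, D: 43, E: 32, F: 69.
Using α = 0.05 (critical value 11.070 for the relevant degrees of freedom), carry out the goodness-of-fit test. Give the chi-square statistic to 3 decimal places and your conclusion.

4.770; do not reject

A: (5 − 9)²/9 = 16/9 = 1.7778
B: (9 − 11)²/11 = 4/11 = 0.3636
C: (14 − 18)²/18 = 16/18 = 0.8889
D: (41 − 43)²/43 = 4/43 = 0.0930
E: (38 − 32)²/32 = 36/32 = 1.1250
F: (75 − 69)²/69 = 36/69 = 0.5217
Sum = 4.770
df = 5. Since 4.770 < 11.070, we do not reject H₀.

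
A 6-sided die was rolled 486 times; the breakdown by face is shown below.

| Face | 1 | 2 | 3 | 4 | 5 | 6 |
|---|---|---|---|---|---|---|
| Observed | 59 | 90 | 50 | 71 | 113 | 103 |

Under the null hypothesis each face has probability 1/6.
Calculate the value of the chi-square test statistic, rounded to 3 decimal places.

38.691

Under H₀ each category has probability 1/6, so each expected count is 486/6 = 81.
cat         O        E   (O−E)²/E
1          59       81     5.9753
2          90       81     1.0000
3          50       81    11.8642
4          71       81     1.2346
5         113       81    12.6420
6         103       81     5.9753
Sum = 38.691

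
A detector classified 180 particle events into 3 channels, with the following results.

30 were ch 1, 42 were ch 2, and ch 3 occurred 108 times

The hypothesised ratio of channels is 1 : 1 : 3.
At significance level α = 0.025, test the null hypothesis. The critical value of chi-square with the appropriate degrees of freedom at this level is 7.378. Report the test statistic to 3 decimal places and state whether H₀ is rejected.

2.000; do not reject

Ratio total = 5. Expected counts: 180×1/5 = 36, 180×1/5 = 36, 180×3/5 = 108.
ch 1: (30 − 36)²/36 = 36/36 = 1.0000
ch 2: (42 − 36)²/36 = 36/36 = 1.0000
ch 3: (108 − 108)²/108 = 0/108 = 0.0000
Sum = 2.000
df = 2. Since 2.000 < 7.378, we do not reject H₀.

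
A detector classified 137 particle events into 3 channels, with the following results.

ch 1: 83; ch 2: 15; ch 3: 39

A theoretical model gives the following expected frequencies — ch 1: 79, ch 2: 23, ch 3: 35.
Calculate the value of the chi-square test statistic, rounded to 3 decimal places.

3.442

χ² = (83−79)²/79 + (15−23)²/23 + (39−35)²/35
   = 0.2025 + 2.7826 + 0.4571
Sum = 3.442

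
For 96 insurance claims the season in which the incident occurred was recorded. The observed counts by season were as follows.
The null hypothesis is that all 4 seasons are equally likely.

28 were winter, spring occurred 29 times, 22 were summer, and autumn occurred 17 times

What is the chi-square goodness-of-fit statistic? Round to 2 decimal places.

Expected count for each of the 4 categories: 96/4 = 24.
winter: (28 − 24)²/24 = 16/24 = 0.667
spring: (29 − 24)²/24 = 25/24 = 1.042
summer: (22 − 24)²/24 = 4/24 = 0.167
autumn: (17 − 24)²/24 = 49/24 = 2.042
Sum = 3.92

3.92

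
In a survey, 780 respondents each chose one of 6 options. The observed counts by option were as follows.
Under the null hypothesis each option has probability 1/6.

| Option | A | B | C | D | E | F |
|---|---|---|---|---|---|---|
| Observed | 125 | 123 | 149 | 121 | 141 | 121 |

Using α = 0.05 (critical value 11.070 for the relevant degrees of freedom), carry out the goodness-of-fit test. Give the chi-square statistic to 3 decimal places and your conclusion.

Expected count for each of the 6 categories: 780/6 = 130.
A: (125 − 130)²/130 = 25/130 = 0.1923
B: (123 − 130)²/130 = 49/130 = 0.3769
C: (149 − 130)²/130 = 361/130 = 2.7769
D: (121 − 130)²/130 = 81/130 = 0.6231
E: (141 − 130)²/130 = 121/130 = 0.9308
F: (121 − 130)²/130 = 81/130 = 0.6231
Sum = 5.523
df = 5. Since 5.523 < 11.070, we do not reject H₀.

5.523; do not reject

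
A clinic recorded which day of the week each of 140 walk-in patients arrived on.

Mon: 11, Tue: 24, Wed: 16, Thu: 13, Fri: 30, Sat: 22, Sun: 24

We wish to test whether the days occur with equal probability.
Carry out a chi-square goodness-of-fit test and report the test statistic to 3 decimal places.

Expected count for each of the 7 categories: 140/7 = 20.
χ² = (11−20)²/20 + (24−20)²/20 + (16−20)²/20 + (13−20)²/20 + (30−20)²/20 + (22−20)²/20 + (24−20)²/20
   = 4.0500 + 0.8000 + 0.8000 + 2.4500 + 5.0000 + 0.2000 + 0.8000
Sum = 14.100

14.100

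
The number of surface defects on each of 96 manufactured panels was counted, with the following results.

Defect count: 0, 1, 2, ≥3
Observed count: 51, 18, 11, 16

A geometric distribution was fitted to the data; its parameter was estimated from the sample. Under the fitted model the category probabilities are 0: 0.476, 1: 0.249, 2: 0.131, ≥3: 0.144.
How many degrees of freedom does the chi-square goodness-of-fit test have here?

2

There are k = 4 categories and 1 parameter estimated from the data, so df = 4 − 1 − 1 = 2.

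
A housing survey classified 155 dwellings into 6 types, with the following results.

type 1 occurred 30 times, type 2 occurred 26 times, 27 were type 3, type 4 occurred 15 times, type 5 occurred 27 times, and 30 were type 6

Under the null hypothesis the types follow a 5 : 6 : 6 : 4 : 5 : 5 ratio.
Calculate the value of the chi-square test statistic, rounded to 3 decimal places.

Ratio total = 31. Expected counts: 155×5/31 = 25, 155×6/31 = 30, 155×6/31 = 30, 155×4/31 = 20, 155×5/31 = 25, 155×5/31 = 25.
type 1: (30 − 25)²/25 = 25/25 = 1.0000
type 2: (26 − 30)²/30 = 16/30 = 0.5333
type 3: (27 − 30)²/30 = 9/30 = 0.3000
type 4: (15 − 20)²/20 = 25/20 = 1.2500
type 5: (27 − 25)²/25 = 4/25 = 0.1600
type 6: (30 − 25)²/25 = 25/25 = 1.0000
Sum = 4.243

4.243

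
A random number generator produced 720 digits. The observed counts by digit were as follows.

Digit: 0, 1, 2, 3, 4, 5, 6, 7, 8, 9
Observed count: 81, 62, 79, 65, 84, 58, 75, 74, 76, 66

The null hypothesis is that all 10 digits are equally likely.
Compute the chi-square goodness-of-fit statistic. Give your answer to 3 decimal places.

9.500

Under H₀ each category has probability 1/10, so each expected count is 720/10 = 72.
χ² = (81−72)²/72 + (62−72)²/72 + (79−72)²/72 + (65−72)²/72 + (84−72)²/72 + (58−72)²/72 + (75−72)²/72 + (74−72)²/72 + (76−72)²/72 + (66−72)²/72
   = 1.1250 + 1.3889 + 0.6806 + 0.6806 + 2.0000 + 2.7222 + 0.1250 + 0.0556 + 0.2222 + 0.5000
Sum = 9.500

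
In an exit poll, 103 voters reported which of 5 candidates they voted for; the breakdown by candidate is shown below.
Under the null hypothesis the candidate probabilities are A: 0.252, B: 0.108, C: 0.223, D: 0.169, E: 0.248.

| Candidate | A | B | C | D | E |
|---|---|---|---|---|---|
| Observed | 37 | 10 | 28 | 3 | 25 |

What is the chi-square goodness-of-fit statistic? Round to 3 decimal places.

17.850

Expected counts E_i = n·p_i: 103×0.252 = 25.956, 103×0.108 = 11.124, 103×0.223 = 22.969, 103×0.169 = 17.407, 103×0.248 = 25.544.
A: (37 − 25.956)²/25.956 = 121.969936/25.956 = 4.6991
B: (10 − 11.124)²/11.124 = 1.263376/11.124 = 0.1136
C: (28 − 22.969)²/22.969 = 25.310961/22.969 = 1.1020
D: (3 − 17.407)²/17.407 = 207.561649/17.407 = 11.9240
E: (25 − 25.544)²/25.544 = 0.295936/25.544 = 0.0116
Sum = 17.850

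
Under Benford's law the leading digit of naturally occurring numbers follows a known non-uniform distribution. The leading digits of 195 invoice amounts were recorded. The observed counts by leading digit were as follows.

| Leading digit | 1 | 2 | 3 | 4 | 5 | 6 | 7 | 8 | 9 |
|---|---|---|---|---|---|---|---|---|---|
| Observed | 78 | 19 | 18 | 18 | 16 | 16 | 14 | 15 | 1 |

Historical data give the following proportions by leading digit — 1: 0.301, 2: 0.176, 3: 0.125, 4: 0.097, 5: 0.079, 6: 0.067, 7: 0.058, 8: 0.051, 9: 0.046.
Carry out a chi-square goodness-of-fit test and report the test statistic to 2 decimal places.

Expected counts E_i = n·p_i: 195×0.301 = 58.695, 195×0.176 = 34.32, 195×0.125 = 24.375, 195×0.097 = 18.915, 195×0.079 = 15.405, 195×0.067 = 13.065, 195×0.058 = 11.31, 195×0.051 = 9.945, 195×0.046 = 8.97.
cat         O        E   (O−E)²/E
1          78   58.695      6.349
2          19    34.32      6.839
3          18   24.375      1.667
4          18   18.915      0.044
5          16   15.405      0.023
6          16   13.065      0.659
7          14    11.31      0.640
8          15    9.945      2.569
9           1     8.97      7.081
Sum = 25.87

25.87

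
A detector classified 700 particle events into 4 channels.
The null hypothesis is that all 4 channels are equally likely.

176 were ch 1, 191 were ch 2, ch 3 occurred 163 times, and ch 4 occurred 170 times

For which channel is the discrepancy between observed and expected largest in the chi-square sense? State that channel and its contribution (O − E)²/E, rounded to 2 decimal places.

ch 2, 1.46

Under H₀ each category has probability 1/4, so each expected count is 700/4 = 175.
cat         O        E   (O−E)²/E
ch 1      176      175      0.006
ch 2      191      175      1.463
ch 3      163      175      0.823
ch 4      170      175      0.143
The largest term is for ch 2: 1.46.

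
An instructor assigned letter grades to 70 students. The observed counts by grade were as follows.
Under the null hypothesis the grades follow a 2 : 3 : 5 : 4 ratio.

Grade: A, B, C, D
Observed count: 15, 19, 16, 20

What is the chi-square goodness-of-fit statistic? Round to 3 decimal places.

Ratio total = 14. Expected counts: 70×2/14 = 10, 70×3/14 = 15, 70×5/14 = 25, 70×4/14 = 20.
A: (15 − 10)²/10 = 25/10 = 2.5000
B: (19 − 15)²/15 = 16/15 = 1.0667
C: (16 − 25)²/25 = 81/25 = 3.2400
D: (20 − 20)²/20 = 0/20 = 0.0000
Sum = 6.807

6.807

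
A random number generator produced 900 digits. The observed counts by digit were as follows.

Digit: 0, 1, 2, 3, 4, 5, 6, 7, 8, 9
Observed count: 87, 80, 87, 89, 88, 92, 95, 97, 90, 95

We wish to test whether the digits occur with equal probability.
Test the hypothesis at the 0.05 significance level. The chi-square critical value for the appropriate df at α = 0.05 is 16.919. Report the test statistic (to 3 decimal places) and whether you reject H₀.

Under H₀ each category has probability 1/10, so each expected count is 900/10 = 90.
0: (87 − 90)²/90 = 9/90 = 0.1000
1: (80 − 90)²/90 = 100/90 = 1.1111
2: (87 − 90)²/90 = 9/90 = 0.1000
3: (89 − 90)²/90 = 1/90 = 0.0111
4: (88 − 90)²/90 = 4/90 = 0.0444
5: (92 − 90)²/90 = 4/90 = 0.0444
6: (95 − 90)²/90 = 25/90 = 0.2778
7: (97 − 90)²/90 = 49/90 = 0.5444
8: (90 − 90)²/90 = 0/90 = 0.0000
9: (95 − 90)²/90 = 25/90 = 0.2778
Sum = 2.511
df = 9. Since 2.511 < 16.919, we do not reject H₀.

2.511; do not reject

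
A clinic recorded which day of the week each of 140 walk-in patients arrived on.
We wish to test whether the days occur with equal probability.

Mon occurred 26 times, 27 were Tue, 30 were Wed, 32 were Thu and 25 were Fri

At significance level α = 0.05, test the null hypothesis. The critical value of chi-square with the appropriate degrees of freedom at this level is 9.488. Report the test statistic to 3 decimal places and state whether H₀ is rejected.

1.214; do not reject

Under H₀ each category has probability 1/5, so each expected count is 140/5 = 28.
χ² = (26−28)²/28 + (27−28)²/28 + (30−28)²/28 + (32−28)²/28 + (25−28)²/28
   = 0.1429 + 0.0357 + 0.1429 + 0.5714 + 0.3214
Sum = 1.214
df = 4. Since 1.214 < 9.488, we do not reject H₀.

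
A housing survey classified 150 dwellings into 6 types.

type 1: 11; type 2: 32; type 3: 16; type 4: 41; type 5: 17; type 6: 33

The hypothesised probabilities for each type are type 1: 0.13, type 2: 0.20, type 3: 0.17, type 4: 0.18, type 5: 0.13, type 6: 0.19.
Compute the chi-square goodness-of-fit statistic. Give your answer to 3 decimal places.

15.668

Expected counts E_i = n·p_i: 150×0.13 = 19.5, 150×0.20 = 30, 150×0.17 = 25.5, 150×0.18 = 27, 150×0.13 = 19.5, 150×0.19 = 28.5.
type 1: (11 − 19.5)²/19.5 = 72.25/19.5 = 3.7051
type 2: (32 − 30)²/30 = 4/30 = 0.1333
type 3: (16 − 25.5)²/25.5 = 90.25/25.5 = 3.5392
type 4: (41 − 27)²/27 = 196/27 = 7.2593
type 5: (17 − 19.5)²/19.5 = 6.25/19.5 = 0.3205
type 6: (33 − 28.5)²/28.5 = 20.25/28.5 = 0.7105
Sum = 15.668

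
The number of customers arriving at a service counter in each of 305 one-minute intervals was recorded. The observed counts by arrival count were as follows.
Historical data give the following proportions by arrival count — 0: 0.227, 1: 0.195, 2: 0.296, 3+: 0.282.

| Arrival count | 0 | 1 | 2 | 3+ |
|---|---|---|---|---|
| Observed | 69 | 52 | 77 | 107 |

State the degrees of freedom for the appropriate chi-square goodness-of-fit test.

There are k = 4 categories and no parameters were estimated from the data, so df = 4 − 1 = 3.

3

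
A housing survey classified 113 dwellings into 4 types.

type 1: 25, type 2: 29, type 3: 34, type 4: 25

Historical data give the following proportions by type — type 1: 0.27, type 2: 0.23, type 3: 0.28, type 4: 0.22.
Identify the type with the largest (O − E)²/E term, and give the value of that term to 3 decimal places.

Expected counts E_i = n·p_i: 113×0.27 = 30.51, 113×0.23 = 25.99, 113×0.28 = 31.64, 113×0.22 = 24.86.
cat         O        E   (O−E)²/E
type 1     25    30.51     0.9951
type 2     29    25.99     0.3486
type 3     34    31.64     0.1760
type 4     25    24.86     0.0008
The largest term is for type 1: 0.995.

type 1, 0.995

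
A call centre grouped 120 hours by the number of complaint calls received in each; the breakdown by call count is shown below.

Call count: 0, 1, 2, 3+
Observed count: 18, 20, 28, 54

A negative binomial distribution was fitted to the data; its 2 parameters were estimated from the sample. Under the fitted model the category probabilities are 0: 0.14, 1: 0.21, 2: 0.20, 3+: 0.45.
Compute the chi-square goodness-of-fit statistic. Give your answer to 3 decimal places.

1.825

Expected counts E_i = n·p_i: 120×0.14 = 16.8, 120×0.21 = 25.2, 120×0.20 = 24, 120×0.45 = 54.
χ² = (18−16.8)²/16.8 + (20−25.2)²/25.2 + (28−24)²/24 + (54−54)²/54
   = 0.0857 + 1.0730 + 0.6667 + 0.0000
Sum = 1.825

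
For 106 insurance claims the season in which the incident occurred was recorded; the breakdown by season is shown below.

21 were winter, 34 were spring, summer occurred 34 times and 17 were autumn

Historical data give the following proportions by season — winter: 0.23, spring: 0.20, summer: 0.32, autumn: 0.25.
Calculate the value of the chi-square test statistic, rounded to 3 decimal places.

11.603

Expected counts E_i = n·p_i: 106×0.23 = 24.38, 106×0.20 = 21.2, 106×0.32 = 33.92, 106×0.25 = 26.5.
χ² = (21−24.38)²/24.38 + (34−21.2)²/21.2 + (34−33.92)²/33.92 + (17−26.5)²/26.5
   = 0.4686 + 7.7283 + 0.0002 + 3.4057
Sum = 11.603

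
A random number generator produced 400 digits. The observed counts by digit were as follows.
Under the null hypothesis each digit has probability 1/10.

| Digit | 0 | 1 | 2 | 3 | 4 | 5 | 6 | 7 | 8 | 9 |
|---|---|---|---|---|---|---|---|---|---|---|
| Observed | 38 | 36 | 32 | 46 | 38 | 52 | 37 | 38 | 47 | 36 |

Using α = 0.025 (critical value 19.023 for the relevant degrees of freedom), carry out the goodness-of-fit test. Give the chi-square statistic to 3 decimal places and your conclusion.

Expected count for each of the 10 categories: 400/10 = 40.
cat         O        E   (O−E)²/E
0          38       40     0.1000
1          36       40     0.4000
2          32       40     1.6000
3          46       40     0.9000
4          38       40     0.1000
5          52       40     3.6000
6          37       40     0.2250
7          38       40     0.1000
8          47       40     1.2250
9          36       40     0.4000
Sum = 8.650
df = 9. Since 8.650 < 19.023, we do not reject H₀.

8.650; do not reject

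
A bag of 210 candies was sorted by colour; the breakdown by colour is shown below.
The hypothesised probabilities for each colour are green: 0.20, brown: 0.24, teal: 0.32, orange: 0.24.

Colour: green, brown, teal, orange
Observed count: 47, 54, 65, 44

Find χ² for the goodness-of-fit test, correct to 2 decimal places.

1.74

Expected counts E_i = n·p_i: 210×0.20 = 42, 210×0.24 = 50.4, 210×0.32 = 67.2, 210×0.24 = 50.4.
χ² = (47−42)²/42 + (54−50.4)²/50.4 + (65−67.2)²/67.2 + (44−50.4)²/50.4
   = 0.595 + 0.257 + 0.072 + 0.813
Sum = 1.74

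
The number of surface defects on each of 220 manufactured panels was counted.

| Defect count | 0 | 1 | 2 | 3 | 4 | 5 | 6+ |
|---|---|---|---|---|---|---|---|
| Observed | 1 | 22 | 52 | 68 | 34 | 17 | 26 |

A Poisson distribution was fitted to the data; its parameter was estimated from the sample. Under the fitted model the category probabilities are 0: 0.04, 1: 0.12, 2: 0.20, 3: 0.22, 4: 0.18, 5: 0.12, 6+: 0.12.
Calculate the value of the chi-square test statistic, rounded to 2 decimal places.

21.18

Expected counts E_i = n·p_i: 220×0.04 = 8.8, 220×0.12 = 26.4, 220×0.20 = 44, 220×0.22 = 48.4, 220×0.18 = 39.6, 220×0.12 = 26.4, 220×0.12 = 26.4.
0: (1 − 8.8)²/8.8 = 60.84/8.8 = 6.914
1: (22 − 26.4)²/26.4 = 19.36/26.4 = 0.733
2: (52 − 44)²/44 = 64/44 = 1.455
3: (68 − 48.4)²/48.4 = 384.16/48.4 = 7.937
4: (34 − 39.6)²/39.6 = 31.36/39.6 = 0.792
5: (17 − 26.4)²/26.4 = 88.36/26.4 = 3.347
6+: (26 − 26.4)²/26.4 = 0.16/26.4 = 0.006
Sum = 21.18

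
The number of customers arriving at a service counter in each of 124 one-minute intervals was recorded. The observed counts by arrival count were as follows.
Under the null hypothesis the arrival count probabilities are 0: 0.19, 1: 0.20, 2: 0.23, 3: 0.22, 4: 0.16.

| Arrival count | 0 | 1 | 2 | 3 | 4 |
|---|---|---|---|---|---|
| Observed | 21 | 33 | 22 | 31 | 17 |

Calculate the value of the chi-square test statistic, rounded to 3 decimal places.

Expected counts E_i = n·p_i: 124×0.19 = 23.56, 124×0.20 = 24.8, 124×0.23 = 28.52, 124×0.22 = 27.28, 124×0.16 = 19.84.
χ² = (21−23.56)²/23.56 + (33−24.8)²/24.8 + (22−28.52)²/28.52 + (31−27.28)²/27.28 + (17−19.84)²/19.84
   = 0.2782 + 2.7113 + 1.4905 + 0.5073 + 0.4065
Sum = 5.394

5.394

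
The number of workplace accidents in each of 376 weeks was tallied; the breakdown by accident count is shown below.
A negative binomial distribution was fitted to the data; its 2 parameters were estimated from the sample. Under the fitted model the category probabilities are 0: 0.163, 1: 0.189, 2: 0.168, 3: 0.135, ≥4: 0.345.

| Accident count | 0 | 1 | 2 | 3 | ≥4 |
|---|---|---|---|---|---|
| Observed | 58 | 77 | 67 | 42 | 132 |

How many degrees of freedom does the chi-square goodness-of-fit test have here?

2

There are k = 5 categories and 2 parameters estimated from the data, so df = 5 − 1 − 2 = 2.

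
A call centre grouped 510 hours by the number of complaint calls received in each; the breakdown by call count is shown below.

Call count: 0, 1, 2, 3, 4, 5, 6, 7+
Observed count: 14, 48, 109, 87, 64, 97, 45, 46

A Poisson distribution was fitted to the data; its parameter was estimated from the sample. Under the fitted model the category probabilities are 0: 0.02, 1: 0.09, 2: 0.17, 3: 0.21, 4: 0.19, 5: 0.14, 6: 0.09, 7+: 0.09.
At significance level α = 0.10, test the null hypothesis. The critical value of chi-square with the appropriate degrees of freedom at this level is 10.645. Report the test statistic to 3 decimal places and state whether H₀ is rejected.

31.387; reject

Expected counts E_i = n·p_i: 510×0.02 = 10.2, 510×0.09 = 45.9, 510×0.17 = 86.7, 510×0.21 = 107.1, 510×0.19 = 96.9, 510×0.14 = 71.4, 510×0.09 = 45.9, 510×0.09 = 45.9.
cat         O        E   (O−E)²/E
0          14     10.2     1.4157
1          48     45.9     0.0961
2         109     86.7     5.7358
3          87    107.1     3.7723
4          64     96.9    11.1704
5          97     71.4     9.1787
6          45     45.9     0.0176
7+         46     45.9     0.0002
Sum = 31.387
df = 6. Since 31.387 > 10.645, we reject H₀.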